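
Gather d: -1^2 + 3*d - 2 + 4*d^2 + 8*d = 4*d^2 + 11*d - 3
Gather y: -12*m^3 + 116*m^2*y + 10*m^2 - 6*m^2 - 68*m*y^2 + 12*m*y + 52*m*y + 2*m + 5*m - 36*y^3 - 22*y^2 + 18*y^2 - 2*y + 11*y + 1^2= -12*m^3 + 4*m^2 + 7*m - 36*y^3 + y^2*(-68*m - 4) + y*(116*m^2 + 64*m + 9) + 1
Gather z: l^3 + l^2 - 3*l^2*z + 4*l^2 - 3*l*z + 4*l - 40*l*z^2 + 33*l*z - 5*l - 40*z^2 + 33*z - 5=l^3 + 5*l^2 - l + z^2*(-40*l - 40) + z*(-3*l^2 + 30*l + 33) - 5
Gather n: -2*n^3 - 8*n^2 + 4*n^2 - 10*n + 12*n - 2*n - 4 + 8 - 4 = -2*n^3 - 4*n^2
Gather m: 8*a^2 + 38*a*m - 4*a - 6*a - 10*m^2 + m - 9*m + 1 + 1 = 8*a^2 - 10*a - 10*m^2 + m*(38*a - 8) + 2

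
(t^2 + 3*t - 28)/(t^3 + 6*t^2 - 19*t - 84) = 1/(t + 3)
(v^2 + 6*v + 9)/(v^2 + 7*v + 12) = (v + 3)/(v + 4)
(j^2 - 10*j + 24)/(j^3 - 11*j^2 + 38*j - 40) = (j - 6)/(j^2 - 7*j + 10)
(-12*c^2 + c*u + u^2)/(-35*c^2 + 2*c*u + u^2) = (-12*c^2 + c*u + u^2)/(-35*c^2 + 2*c*u + u^2)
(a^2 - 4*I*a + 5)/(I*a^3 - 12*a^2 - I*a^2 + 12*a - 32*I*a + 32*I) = (-I*a^2 - 4*a - 5*I)/(a^3 + a^2*(-1 + 12*I) + a*(-32 - 12*I) + 32)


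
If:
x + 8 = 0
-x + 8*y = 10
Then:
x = -8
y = 1/4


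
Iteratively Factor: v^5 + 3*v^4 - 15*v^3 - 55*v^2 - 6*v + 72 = (v + 2)*(v^4 + v^3 - 17*v^2 - 21*v + 36) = (v + 2)*(v + 3)*(v^3 - 2*v^2 - 11*v + 12) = (v + 2)*(v + 3)^2*(v^2 - 5*v + 4) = (v - 1)*(v + 2)*(v + 3)^2*(v - 4)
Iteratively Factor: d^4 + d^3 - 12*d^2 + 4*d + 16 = (d - 2)*(d^3 + 3*d^2 - 6*d - 8) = (d - 2)*(d + 1)*(d^2 + 2*d - 8) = (d - 2)^2*(d + 1)*(d + 4)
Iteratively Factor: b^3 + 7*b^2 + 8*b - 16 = (b - 1)*(b^2 + 8*b + 16) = (b - 1)*(b + 4)*(b + 4)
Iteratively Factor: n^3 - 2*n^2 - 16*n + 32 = (n - 4)*(n^2 + 2*n - 8) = (n - 4)*(n + 4)*(n - 2)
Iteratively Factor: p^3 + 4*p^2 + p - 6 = (p + 3)*(p^2 + p - 2) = (p - 1)*(p + 3)*(p + 2)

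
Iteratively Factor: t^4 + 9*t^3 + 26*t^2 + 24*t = (t)*(t^3 + 9*t^2 + 26*t + 24) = t*(t + 4)*(t^2 + 5*t + 6) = t*(t + 2)*(t + 4)*(t + 3)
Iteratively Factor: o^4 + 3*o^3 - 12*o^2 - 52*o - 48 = (o + 3)*(o^3 - 12*o - 16) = (o - 4)*(o + 3)*(o^2 + 4*o + 4) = (o - 4)*(o + 2)*(o + 3)*(o + 2)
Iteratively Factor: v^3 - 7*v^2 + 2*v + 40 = (v - 5)*(v^2 - 2*v - 8) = (v - 5)*(v + 2)*(v - 4)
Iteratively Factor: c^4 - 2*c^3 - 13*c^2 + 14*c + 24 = (c + 3)*(c^3 - 5*c^2 + 2*c + 8) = (c + 1)*(c + 3)*(c^2 - 6*c + 8) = (c - 4)*(c + 1)*(c + 3)*(c - 2)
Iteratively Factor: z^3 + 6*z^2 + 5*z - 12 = (z + 3)*(z^2 + 3*z - 4) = (z - 1)*(z + 3)*(z + 4)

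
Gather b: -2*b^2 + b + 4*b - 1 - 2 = -2*b^2 + 5*b - 3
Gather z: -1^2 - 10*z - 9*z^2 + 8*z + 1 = -9*z^2 - 2*z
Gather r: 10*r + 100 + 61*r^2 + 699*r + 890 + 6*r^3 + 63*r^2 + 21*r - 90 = 6*r^3 + 124*r^2 + 730*r + 900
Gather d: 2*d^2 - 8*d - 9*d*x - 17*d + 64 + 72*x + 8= 2*d^2 + d*(-9*x - 25) + 72*x + 72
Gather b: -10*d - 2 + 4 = 2 - 10*d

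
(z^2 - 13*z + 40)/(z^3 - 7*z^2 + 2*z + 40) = (z - 8)/(z^2 - 2*z - 8)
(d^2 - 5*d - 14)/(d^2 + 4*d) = (d^2 - 5*d - 14)/(d*(d + 4))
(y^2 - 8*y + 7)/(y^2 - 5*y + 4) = (y - 7)/(y - 4)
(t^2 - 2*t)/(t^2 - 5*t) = (t - 2)/(t - 5)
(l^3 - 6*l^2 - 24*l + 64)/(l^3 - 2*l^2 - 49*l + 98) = (l^2 - 4*l - 32)/(l^2 - 49)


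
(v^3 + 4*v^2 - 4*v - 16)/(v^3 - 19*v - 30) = (v^2 + 2*v - 8)/(v^2 - 2*v - 15)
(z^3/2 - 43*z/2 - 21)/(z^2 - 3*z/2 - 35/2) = (-z^3 + 43*z + 42)/(-2*z^2 + 3*z + 35)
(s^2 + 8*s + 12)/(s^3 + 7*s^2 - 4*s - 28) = (s + 6)/(s^2 + 5*s - 14)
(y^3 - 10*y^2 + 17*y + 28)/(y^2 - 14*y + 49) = (y^2 - 3*y - 4)/(y - 7)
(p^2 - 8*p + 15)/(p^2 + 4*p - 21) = (p - 5)/(p + 7)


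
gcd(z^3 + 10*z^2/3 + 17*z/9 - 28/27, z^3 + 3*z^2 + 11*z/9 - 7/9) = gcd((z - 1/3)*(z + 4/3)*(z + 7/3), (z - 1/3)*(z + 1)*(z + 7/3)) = z^2 + 2*z - 7/9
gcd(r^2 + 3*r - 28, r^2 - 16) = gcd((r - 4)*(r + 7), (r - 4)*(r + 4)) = r - 4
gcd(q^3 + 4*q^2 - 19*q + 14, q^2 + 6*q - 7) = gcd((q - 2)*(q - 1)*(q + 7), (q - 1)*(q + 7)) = q^2 + 6*q - 7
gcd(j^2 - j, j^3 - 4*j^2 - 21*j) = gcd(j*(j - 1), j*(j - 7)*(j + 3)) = j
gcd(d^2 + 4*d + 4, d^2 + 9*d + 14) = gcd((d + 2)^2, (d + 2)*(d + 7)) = d + 2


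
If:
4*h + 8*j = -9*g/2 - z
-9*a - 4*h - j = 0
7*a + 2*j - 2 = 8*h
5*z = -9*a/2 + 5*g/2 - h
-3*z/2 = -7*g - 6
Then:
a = -166/7257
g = -11488/12095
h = -793/7257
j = 4666/7257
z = -15692/36285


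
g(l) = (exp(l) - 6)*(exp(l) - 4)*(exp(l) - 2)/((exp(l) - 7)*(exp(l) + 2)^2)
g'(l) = -2*(exp(l) - 6)*(exp(l) - 4)*(exp(l) - 2)*exp(l)/((exp(l) - 7)*(exp(l) + 2)^3) + (exp(l) - 6)*(exp(l) - 4)*exp(l)/((exp(l) - 7)*(exp(l) + 2)^2) + (exp(l) - 6)*(exp(l) - 2)*exp(l)/((exp(l) - 7)*(exp(l) + 2)^2) + (exp(l) - 4)*(exp(l) - 2)*exp(l)/((exp(l) - 7)*(exp(l) + 2)^2) - (exp(l) - 6)*(exp(l) - 4)*(exp(l) - 2)*exp(l)/((exp(l) - 7)^2*(exp(l) + 2)^2)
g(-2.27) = 1.43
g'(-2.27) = -0.26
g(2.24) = 0.44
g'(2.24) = 0.09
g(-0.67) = 0.70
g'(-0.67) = -0.64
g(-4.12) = 1.67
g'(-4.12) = -0.05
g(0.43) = 0.07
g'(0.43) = -0.36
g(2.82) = 0.59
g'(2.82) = 0.30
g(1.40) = 0.00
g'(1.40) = 0.15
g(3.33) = 0.73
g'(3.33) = 0.23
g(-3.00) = 1.57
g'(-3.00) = -0.14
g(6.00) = 0.98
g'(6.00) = 0.02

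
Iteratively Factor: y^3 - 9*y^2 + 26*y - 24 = (y - 2)*(y^2 - 7*y + 12) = (y - 4)*(y - 2)*(y - 3)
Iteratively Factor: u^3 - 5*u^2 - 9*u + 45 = (u - 5)*(u^2 - 9) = (u - 5)*(u + 3)*(u - 3)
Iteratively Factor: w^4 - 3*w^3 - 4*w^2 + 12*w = (w - 2)*(w^3 - w^2 - 6*w) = (w - 2)*(w + 2)*(w^2 - 3*w) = w*(w - 2)*(w + 2)*(w - 3)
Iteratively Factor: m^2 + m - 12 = (m - 3)*(m + 4)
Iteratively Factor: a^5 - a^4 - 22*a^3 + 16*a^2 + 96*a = (a + 2)*(a^4 - 3*a^3 - 16*a^2 + 48*a) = a*(a + 2)*(a^3 - 3*a^2 - 16*a + 48) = a*(a + 2)*(a + 4)*(a^2 - 7*a + 12) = a*(a - 3)*(a + 2)*(a + 4)*(a - 4)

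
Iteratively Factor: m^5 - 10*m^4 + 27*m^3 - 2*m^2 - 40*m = (m)*(m^4 - 10*m^3 + 27*m^2 - 2*m - 40) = m*(m - 5)*(m^3 - 5*m^2 + 2*m + 8) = m*(m - 5)*(m - 2)*(m^2 - 3*m - 4) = m*(m - 5)*(m - 2)*(m + 1)*(m - 4)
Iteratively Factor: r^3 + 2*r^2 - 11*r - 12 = (r + 1)*(r^2 + r - 12) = (r + 1)*(r + 4)*(r - 3)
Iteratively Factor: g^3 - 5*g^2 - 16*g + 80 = (g + 4)*(g^2 - 9*g + 20) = (g - 4)*(g + 4)*(g - 5)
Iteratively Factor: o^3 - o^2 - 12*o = (o + 3)*(o^2 - 4*o) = o*(o + 3)*(o - 4)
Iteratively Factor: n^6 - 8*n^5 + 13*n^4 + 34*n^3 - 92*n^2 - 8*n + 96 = (n + 2)*(n^5 - 10*n^4 + 33*n^3 - 32*n^2 - 28*n + 48) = (n - 3)*(n + 2)*(n^4 - 7*n^3 + 12*n^2 + 4*n - 16) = (n - 4)*(n - 3)*(n + 2)*(n^3 - 3*n^2 + 4) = (n - 4)*(n - 3)*(n - 2)*(n + 2)*(n^2 - n - 2) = (n - 4)*(n - 3)*(n - 2)^2*(n + 2)*(n + 1)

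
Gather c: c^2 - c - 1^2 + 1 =c^2 - c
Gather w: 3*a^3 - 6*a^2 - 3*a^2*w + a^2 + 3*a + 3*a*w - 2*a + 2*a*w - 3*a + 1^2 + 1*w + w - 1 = 3*a^3 - 5*a^2 - 2*a + w*(-3*a^2 + 5*a + 2)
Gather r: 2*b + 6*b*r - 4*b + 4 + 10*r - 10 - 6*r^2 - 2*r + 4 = -2*b - 6*r^2 + r*(6*b + 8) - 2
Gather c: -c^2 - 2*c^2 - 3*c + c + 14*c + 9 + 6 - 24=-3*c^2 + 12*c - 9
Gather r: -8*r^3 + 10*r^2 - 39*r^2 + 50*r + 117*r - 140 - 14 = -8*r^3 - 29*r^2 + 167*r - 154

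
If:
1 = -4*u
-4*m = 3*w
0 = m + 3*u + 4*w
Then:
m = -9/52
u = -1/4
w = 3/13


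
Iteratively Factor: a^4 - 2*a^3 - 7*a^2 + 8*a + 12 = (a - 3)*(a^3 + a^2 - 4*a - 4) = (a - 3)*(a + 2)*(a^2 - a - 2) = (a - 3)*(a + 1)*(a + 2)*(a - 2)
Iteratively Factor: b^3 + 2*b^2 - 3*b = (b + 3)*(b^2 - b) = b*(b + 3)*(b - 1)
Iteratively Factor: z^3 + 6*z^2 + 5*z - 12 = (z + 3)*(z^2 + 3*z - 4) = (z + 3)*(z + 4)*(z - 1)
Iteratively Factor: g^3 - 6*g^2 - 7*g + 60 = (g - 5)*(g^2 - g - 12) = (g - 5)*(g - 4)*(g + 3)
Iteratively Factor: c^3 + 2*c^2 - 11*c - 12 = (c + 4)*(c^2 - 2*c - 3) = (c + 1)*(c + 4)*(c - 3)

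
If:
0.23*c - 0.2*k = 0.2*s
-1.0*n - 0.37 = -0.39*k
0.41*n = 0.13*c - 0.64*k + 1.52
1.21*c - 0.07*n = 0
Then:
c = 0.03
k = 2.09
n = 0.45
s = -2.06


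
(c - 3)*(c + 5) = c^2 + 2*c - 15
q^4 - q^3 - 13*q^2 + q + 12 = (q - 4)*(q - 1)*(q + 1)*(q + 3)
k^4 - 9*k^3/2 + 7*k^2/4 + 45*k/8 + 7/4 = (k - 7/2)*(k - 2)*(k + 1/2)^2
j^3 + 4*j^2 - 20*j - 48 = (j - 4)*(j + 2)*(j + 6)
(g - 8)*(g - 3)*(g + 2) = g^3 - 9*g^2 + 2*g + 48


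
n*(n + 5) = n^2 + 5*n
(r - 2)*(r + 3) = r^2 + r - 6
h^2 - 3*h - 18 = (h - 6)*(h + 3)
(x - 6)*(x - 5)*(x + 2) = x^3 - 9*x^2 + 8*x + 60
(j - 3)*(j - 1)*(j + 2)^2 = j^4 - 9*j^2 - 4*j + 12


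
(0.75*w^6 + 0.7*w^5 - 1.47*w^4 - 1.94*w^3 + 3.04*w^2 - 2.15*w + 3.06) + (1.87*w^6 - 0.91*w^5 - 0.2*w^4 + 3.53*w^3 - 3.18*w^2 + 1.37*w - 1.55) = 2.62*w^6 - 0.21*w^5 - 1.67*w^4 + 1.59*w^3 - 0.14*w^2 - 0.78*w + 1.51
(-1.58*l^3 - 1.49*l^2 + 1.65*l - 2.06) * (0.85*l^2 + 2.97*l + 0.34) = -1.343*l^5 - 5.9591*l^4 - 3.56*l^3 + 2.6429*l^2 - 5.5572*l - 0.7004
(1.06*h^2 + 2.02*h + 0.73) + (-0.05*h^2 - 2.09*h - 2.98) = 1.01*h^2 - 0.0699999999999998*h - 2.25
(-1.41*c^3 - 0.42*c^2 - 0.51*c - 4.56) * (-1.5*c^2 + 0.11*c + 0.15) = 2.115*c^5 + 0.4749*c^4 + 0.5073*c^3 + 6.7209*c^2 - 0.5781*c - 0.684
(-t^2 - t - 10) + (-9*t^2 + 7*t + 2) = -10*t^2 + 6*t - 8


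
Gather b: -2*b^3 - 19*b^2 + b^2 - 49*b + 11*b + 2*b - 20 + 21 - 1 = -2*b^3 - 18*b^2 - 36*b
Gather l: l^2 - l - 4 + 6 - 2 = l^2 - l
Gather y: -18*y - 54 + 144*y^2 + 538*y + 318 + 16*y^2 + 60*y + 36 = 160*y^2 + 580*y + 300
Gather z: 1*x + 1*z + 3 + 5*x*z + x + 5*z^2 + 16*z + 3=2*x + 5*z^2 + z*(5*x + 17) + 6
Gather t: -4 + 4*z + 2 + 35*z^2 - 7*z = 35*z^2 - 3*z - 2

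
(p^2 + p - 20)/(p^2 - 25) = (p - 4)/(p - 5)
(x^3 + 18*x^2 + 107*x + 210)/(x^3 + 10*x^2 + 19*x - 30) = (x + 7)/(x - 1)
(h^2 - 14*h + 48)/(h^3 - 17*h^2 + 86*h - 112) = (h - 6)/(h^2 - 9*h + 14)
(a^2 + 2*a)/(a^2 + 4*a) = (a + 2)/(a + 4)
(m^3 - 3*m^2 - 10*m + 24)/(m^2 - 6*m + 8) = m + 3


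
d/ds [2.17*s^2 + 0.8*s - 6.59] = 4.34*s + 0.8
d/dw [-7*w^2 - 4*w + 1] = -14*w - 4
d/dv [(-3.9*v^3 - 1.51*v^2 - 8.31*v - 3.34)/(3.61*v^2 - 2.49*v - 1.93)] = (-14.079*v^4 + 19.422*v^3 + 56.34*v^2 + 29.9434*v + 7.7217)/(13.0321*v^4 - 17.9778*v^3 - 7.7345*v^2 + 9.6114*v + 3.7249)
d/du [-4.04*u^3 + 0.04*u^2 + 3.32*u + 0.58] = -12.12*u^2 + 0.08*u + 3.32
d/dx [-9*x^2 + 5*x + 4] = 5 - 18*x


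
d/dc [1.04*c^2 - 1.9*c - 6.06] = 2.08*c - 1.9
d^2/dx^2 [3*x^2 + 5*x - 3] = 6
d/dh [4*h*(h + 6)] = 8*h + 24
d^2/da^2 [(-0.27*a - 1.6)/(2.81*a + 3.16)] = -20.472536/(2.81*a + 3.16)^3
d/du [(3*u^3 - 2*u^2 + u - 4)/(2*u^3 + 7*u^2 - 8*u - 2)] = (25*u^4 - 52*u^3 + 15*u^2 + 64*u - 34)/(4*u^6 + 28*u^5 + 17*u^4 - 120*u^3 + 36*u^2 + 32*u + 4)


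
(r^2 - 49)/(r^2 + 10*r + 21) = (r - 7)/(r + 3)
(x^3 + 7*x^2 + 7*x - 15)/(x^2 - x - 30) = (x^2 + 2*x - 3)/(x - 6)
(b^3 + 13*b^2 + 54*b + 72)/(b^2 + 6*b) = b + 7 + 12/b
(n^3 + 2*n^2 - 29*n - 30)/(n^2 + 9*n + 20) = (n^3 + 2*n^2 - 29*n - 30)/(n^2 + 9*n + 20)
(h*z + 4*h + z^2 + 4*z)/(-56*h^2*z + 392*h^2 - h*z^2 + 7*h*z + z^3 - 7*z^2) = (h*z + 4*h + z^2 + 4*z)/(-56*h^2*z + 392*h^2 - h*z^2 + 7*h*z + z^3 - 7*z^2)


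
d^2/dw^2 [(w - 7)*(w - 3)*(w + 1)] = 6*w - 18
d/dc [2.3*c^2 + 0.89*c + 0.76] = 4.6*c + 0.89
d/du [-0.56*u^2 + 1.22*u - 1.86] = 1.22 - 1.12*u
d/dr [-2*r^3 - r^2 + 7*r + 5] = -6*r^2 - 2*r + 7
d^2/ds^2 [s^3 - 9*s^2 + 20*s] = 6*s - 18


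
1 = 1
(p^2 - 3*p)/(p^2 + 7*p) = (p - 3)/(p + 7)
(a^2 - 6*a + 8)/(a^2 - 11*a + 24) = (a^2 - 6*a + 8)/(a^2 - 11*a + 24)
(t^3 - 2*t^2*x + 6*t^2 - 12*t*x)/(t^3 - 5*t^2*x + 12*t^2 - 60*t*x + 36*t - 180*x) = t*(-t + 2*x)/(-t^2 + 5*t*x - 6*t + 30*x)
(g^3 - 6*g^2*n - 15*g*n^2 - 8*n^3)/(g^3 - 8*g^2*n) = 1 + 2*n/g + n^2/g^2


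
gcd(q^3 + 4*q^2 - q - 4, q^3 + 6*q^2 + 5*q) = q + 1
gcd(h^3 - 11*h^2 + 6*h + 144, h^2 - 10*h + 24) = h - 6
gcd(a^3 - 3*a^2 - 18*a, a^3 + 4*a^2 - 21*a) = a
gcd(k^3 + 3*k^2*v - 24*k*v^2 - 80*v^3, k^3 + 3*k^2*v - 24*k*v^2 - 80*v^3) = -k^3 - 3*k^2*v + 24*k*v^2 + 80*v^3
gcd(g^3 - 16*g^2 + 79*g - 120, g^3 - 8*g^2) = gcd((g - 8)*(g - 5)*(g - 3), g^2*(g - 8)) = g - 8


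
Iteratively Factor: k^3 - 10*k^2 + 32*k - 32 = (k - 4)*(k^2 - 6*k + 8) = (k - 4)*(k - 2)*(k - 4)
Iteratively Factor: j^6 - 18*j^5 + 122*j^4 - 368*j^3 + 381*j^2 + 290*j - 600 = (j - 3)*(j^5 - 15*j^4 + 77*j^3 - 137*j^2 - 30*j + 200) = (j - 3)*(j - 2)*(j^4 - 13*j^3 + 51*j^2 - 35*j - 100) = (j - 5)*(j - 3)*(j - 2)*(j^3 - 8*j^2 + 11*j + 20) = (j - 5)*(j - 4)*(j - 3)*(j - 2)*(j^2 - 4*j - 5) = (j - 5)*(j - 4)*(j - 3)*(j - 2)*(j + 1)*(j - 5)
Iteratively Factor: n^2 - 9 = (n + 3)*(n - 3)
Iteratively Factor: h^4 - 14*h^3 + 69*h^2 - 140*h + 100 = (h - 2)*(h^3 - 12*h^2 + 45*h - 50) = (h - 2)^2*(h^2 - 10*h + 25) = (h - 5)*(h - 2)^2*(h - 5)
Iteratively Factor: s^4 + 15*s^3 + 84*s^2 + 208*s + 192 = (s + 4)*(s^3 + 11*s^2 + 40*s + 48) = (s + 4)^2*(s^2 + 7*s + 12) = (s + 4)^3*(s + 3)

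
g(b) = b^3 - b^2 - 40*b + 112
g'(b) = 3*b^2 - 2*b - 40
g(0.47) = 93.08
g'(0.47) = -40.28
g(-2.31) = 186.74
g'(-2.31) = -19.37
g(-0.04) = 113.60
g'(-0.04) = -39.92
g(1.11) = 67.74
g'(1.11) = -38.52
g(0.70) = 83.85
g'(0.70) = -39.93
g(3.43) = 3.39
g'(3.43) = -11.57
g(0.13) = 106.79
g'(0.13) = -40.21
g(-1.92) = 178.04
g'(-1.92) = -25.10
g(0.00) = 112.00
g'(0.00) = -40.00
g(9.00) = 400.00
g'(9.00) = 185.00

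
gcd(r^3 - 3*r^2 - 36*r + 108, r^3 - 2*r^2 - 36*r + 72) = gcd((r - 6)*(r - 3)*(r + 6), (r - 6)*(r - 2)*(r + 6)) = r^2 - 36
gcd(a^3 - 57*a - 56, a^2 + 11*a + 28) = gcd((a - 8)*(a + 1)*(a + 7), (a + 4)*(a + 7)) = a + 7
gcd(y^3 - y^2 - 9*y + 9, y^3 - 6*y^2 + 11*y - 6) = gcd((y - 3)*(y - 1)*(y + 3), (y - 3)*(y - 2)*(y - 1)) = y^2 - 4*y + 3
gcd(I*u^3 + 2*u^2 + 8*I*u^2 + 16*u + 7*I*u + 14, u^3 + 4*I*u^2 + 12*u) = u - 2*I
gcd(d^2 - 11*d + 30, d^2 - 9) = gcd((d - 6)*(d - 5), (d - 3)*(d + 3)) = 1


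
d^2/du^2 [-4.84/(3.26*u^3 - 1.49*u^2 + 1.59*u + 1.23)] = ((94.6704*u - 14.4232)*(3.26*u^3 - 1.49*u^2 + 1.59*u + 1.23) - 4.84*(9.78*u^2 - 2.98*u + 1.59)*(19.56*u^2 - 5.96*u + 3.18))/(3.26*u^3 - 1.49*u^2 + 1.59*u + 1.23)^3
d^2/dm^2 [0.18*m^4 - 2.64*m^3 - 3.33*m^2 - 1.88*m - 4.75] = 2.16*m^2 - 15.84*m - 6.66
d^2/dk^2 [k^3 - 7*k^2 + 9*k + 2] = 6*k - 14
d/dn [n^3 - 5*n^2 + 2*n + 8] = 3*n^2 - 10*n + 2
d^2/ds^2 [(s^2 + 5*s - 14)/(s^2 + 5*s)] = 28*(-3*s^2 - 15*s - 25)/(s^3*(s^3 + 15*s^2 + 75*s + 125))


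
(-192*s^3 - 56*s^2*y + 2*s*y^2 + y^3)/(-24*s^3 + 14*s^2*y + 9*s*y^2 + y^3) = (-8*s + y)/(-s + y)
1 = 1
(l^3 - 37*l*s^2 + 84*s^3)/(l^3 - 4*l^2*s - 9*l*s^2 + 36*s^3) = (l + 7*s)/(l + 3*s)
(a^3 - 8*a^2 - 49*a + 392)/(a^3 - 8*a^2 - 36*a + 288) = (a^2 - 49)/(a^2 - 36)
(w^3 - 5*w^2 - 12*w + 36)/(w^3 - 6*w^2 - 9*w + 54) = (w - 2)/(w - 3)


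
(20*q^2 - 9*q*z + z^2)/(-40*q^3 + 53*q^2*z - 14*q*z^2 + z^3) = (-4*q + z)/(8*q^2 - 9*q*z + z^2)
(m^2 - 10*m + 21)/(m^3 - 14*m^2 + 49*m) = (m - 3)/(m*(m - 7))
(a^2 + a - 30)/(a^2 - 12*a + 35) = (a + 6)/(a - 7)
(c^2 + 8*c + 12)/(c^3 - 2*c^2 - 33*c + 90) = (c + 2)/(c^2 - 8*c + 15)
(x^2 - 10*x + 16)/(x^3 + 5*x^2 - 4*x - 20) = (x - 8)/(x^2 + 7*x + 10)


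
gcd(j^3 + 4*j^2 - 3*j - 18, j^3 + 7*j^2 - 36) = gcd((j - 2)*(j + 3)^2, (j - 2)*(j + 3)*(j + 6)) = j^2 + j - 6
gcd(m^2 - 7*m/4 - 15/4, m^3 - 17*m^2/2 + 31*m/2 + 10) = 1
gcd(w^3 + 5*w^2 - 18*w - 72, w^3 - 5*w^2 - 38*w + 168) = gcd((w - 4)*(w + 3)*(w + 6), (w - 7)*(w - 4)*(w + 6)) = w^2 + 2*w - 24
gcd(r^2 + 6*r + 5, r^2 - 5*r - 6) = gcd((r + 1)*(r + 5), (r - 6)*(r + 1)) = r + 1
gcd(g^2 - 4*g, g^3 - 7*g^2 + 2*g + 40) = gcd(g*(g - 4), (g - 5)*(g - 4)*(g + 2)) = g - 4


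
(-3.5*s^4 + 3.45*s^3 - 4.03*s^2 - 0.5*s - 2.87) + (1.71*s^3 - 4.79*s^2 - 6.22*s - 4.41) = -3.5*s^4 + 5.16*s^3 - 8.82*s^2 - 6.72*s - 7.28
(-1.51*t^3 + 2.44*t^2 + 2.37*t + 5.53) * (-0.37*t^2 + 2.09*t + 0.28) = 0.5587*t^5 - 4.0587*t^4 + 3.7999*t^3 + 3.5904*t^2 + 12.2213*t + 1.5484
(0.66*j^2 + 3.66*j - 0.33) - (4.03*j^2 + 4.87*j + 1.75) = -3.37*j^2 - 1.21*j - 2.08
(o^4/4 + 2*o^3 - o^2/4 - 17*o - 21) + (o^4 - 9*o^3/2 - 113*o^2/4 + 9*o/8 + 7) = 5*o^4/4 - 5*o^3/2 - 57*o^2/2 - 127*o/8 - 14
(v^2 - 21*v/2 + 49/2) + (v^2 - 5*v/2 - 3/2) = 2*v^2 - 13*v + 23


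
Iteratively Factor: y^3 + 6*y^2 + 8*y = (y + 2)*(y^2 + 4*y) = y*(y + 2)*(y + 4)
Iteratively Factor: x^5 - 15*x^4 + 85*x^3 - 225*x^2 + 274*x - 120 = (x - 4)*(x^4 - 11*x^3 + 41*x^2 - 61*x + 30) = (x - 5)*(x - 4)*(x^3 - 6*x^2 + 11*x - 6) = (x - 5)*(x - 4)*(x - 1)*(x^2 - 5*x + 6) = (x - 5)*(x - 4)*(x - 3)*(x - 1)*(x - 2)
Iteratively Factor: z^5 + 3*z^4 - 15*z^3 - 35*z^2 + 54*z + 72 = (z + 1)*(z^4 + 2*z^3 - 17*z^2 - 18*z + 72) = (z - 3)*(z + 1)*(z^3 + 5*z^2 - 2*z - 24) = (z - 3)*(z + 1)*(z + 4)*(z^2 + z - 6) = (z - 3)*(z - 2)*(z + 1)*(z + 4)*(z + 3)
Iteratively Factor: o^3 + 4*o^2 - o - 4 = (o + 1)*(o^2 + 3*o - 4) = (o - 1)*(o + 1)*(o + 4)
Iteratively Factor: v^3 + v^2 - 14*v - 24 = (v + 2)*(v^2 - v - 12) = (v + 2)*(v + 3)*(v - 4)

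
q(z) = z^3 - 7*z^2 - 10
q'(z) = 3*z^2 - 14*z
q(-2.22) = -55.44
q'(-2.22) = 45.87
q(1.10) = -17.14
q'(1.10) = -11.77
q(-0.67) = -13.44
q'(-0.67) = 10.73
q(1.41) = -21.11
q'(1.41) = -13.78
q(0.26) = -10.46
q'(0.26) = -3.44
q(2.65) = -40.55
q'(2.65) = -16.03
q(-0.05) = -10.02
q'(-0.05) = 0.71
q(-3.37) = -127.77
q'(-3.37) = 81.25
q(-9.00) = -1306.00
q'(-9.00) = 369.00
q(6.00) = -46.00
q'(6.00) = 24.00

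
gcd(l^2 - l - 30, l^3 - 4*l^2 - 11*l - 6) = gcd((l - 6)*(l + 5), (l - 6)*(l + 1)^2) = l - 6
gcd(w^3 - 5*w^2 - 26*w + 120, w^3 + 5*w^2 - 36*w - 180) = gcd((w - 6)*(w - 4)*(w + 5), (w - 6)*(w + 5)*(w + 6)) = w^2 - w - 30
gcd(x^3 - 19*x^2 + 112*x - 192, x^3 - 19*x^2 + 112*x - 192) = x^3 - 19*x^2 + 112*x - 192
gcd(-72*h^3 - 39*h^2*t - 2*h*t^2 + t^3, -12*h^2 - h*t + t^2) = 3*h + t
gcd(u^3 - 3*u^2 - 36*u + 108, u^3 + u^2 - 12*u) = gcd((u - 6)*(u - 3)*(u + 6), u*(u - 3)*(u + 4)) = u - 3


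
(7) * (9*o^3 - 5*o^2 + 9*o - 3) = 63*o^3 - 35*o^2 + 63*o - 21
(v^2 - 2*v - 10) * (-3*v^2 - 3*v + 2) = -3*v^4 + 3*v^3 + 38*v^2 + 26*v - 20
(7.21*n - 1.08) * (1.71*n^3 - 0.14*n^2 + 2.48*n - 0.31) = 12.3291*n^4 - 2.8562*n^3 + 18.032*n^2 - 4.9135*n + 0.3348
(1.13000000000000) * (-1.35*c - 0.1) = -1.5255*c - 0.113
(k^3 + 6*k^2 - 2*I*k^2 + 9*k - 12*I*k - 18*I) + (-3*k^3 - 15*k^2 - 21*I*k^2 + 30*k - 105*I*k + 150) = -2*k^3 - 9*k^2 - 23*I*k^2 + 39*k - 117*I*k + 150 - 18*I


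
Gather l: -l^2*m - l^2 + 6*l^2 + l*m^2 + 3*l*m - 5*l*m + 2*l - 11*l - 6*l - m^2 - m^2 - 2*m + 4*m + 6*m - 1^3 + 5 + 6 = l^2*(5 - m) + l*(m^2 - 2*m - 15) - 2*m^2 + 8*m + 10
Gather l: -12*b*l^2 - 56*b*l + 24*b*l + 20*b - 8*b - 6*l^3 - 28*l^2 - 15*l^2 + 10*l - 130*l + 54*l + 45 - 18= 12*b - 6*l^3 + l^2*(-12*b - 43) + l*(-32*b - 66) + 27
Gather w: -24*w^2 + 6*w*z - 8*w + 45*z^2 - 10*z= -24*w^2 + w*(6*z - 8) + 45*z^2 - 10*z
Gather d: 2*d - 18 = 2*d - 18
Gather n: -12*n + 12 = 12 - 12*n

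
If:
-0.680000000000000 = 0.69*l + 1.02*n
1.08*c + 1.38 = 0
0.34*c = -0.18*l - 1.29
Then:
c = -1.28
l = -4.75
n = 2.55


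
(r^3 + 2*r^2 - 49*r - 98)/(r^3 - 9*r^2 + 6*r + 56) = (r + 7)/(r - 4)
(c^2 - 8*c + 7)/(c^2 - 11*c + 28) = (c - 1)/(c - 4)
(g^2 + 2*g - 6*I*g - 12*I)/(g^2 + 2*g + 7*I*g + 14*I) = (g - 6*I)/(g + 7*I)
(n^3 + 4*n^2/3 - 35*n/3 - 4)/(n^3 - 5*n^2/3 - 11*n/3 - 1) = (n + 4)/(n + 1)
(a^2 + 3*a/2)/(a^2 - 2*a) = (a + 3/2)/(a - 2)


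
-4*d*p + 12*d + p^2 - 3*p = (-4*d + p)*(p - 3)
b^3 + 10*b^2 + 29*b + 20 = (b + 1)*(b + 4)*(b + 5)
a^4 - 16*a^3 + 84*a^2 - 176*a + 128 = (a - 8)*(a - 4)*(a - 2)^2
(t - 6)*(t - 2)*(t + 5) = t^3 - 3*t^2 - 28*t + 60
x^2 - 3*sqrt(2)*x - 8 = (x - 4*sqrt(2))*(x + sqrt(2))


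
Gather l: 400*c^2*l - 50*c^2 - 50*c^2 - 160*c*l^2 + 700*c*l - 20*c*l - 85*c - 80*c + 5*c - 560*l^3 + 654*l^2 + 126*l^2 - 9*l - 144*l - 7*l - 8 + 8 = -100*c^2 - 160*c - 560*l^3 + l^2*(780 - 160*c) + l*(400*c^2 + 680*c - 160)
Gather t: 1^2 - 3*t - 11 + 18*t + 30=15*t + 20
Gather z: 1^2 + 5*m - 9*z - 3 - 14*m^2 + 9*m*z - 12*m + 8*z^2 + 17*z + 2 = -14*m^2 - 7*m + 8*z^2 + z*(9*m + 8)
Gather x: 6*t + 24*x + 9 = 6*t + 24*x + 9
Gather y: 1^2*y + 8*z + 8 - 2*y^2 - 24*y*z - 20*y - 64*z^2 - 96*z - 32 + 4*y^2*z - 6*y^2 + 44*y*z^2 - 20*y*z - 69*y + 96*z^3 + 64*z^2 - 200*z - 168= y^2*(4*z - 8) + y*(44*z^2 - 44*z - 88) + 96*z^3 - 288*z - 192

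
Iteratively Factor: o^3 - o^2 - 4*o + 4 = (o - 2)*(o^2 + o - 2) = (o - 2)*(o - 1)*(o + 2)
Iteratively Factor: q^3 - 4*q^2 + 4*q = (q - 2)*(q^2 - 2*q) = (q - 2)^2*(q)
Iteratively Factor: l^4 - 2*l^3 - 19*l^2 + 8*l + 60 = (l + 2)*(l^3 - 4*l^2 - 11*l + 30) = (l + 2)*(l + 3)*(l^2 - 7*l + 10) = (l - 2)*(l + 2)*(l + 3)*(l - 5)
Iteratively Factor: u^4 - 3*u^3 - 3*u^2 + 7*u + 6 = (u - 2)*(u^3 - u^2 - 5*u - 3) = (u - 2)*(u + 1)*(u^2 - 2*u - 3) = (u - 2)*(u + 1)^2*(u - 3)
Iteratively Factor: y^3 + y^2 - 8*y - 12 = (y - 3)*(y^2 + 4*y + 4) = (y - 3)*(y + 2)*(y + 2)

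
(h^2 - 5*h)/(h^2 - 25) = h/(h + 5)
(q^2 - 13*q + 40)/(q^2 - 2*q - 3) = (-q^2 + 13*q - 40)/(-q^2 + 2*q + 3)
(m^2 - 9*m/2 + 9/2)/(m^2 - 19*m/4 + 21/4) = 2*(2*m - 3)/(4*m - 7)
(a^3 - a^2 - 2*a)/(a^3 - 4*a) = (a + 1)/(a + 2)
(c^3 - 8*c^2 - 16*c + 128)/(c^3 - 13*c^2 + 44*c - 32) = (c + 4)/(c - 1)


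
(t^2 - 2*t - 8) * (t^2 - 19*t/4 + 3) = t^4 - 27*t^3/4 + 9*t^2/2 + 32*t - 24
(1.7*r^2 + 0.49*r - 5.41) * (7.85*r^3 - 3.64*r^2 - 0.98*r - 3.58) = 13.345*r^5 - 2.3415*r^4 - 45.9181*r^3 + 13.1262*r^2 + 3.5476*r + 19.3678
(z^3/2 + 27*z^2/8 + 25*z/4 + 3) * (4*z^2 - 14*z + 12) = 2*z^5 + 13*z^4/2 - 65*z^3/4 - 35*z^2 + 33*z + 36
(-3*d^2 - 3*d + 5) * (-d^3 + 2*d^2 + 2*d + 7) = 3*d^5 - 3*d^4 - 17*d^3 - 17*d^2 - 11*d + 35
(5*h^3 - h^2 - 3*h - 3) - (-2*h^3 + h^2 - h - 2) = 7*h^3 - 2*h^2 - 2*h - 1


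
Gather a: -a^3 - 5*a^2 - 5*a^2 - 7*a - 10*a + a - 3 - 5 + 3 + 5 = -a^3 - 10*a^2 - 16*a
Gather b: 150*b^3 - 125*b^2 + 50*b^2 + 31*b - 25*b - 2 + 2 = 150*b^3 - 75*b^2 + 6*b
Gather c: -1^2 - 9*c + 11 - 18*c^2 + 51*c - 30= -18*c^2 + 42*c - 20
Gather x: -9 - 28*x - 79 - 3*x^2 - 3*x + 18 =-3*x^2 - 31*x - 70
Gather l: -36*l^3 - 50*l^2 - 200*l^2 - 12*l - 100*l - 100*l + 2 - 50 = -36*l^3 - 250*l^2 - 212*l - 48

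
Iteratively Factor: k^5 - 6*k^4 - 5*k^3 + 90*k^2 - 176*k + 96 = (k + 4)*(k^4 - 10*k^3 + 35*k^2 - 50*k + 24) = (k - 1)*(k + 4)*(k^3 - 9*k^2 + 26*k - 24) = (k - 2)*(k - 1)*(k + 4)*(k^2 - 7*k + 12) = (k - 4)*(k - 2)*(k - 1)*(k + 4)*(k - 3)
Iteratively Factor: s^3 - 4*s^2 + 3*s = (s - 1)*(s^2 - 3*s) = (s - 3)*(s - 1)*(s)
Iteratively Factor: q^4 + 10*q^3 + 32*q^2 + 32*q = (q + 2)*(q^3 + 8*q^2 + 16*q) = (q + 2)*(q + 4)*(q^2 + 4*q) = q*(q + 2)*(q + 4)*(q + 4)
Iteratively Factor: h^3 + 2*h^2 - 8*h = (h - 2)*(h^2 + 4*h) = h*(h - 2)*(h + 4)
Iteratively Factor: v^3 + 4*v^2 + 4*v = (v + 2)*(v^2 + 2*v) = (v + 2)^2*(v)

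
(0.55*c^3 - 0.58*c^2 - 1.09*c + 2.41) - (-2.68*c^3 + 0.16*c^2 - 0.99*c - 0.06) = 3.23*c^3 - 0.74*c^2 - 0.1*c + 2.47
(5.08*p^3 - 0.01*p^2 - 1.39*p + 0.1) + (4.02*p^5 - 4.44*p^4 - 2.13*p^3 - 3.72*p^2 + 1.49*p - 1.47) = 4.02*p^5 - 4.44*p^4 + 2.95*p^3 - 3.73*p^2 + 0.1*p - 1.37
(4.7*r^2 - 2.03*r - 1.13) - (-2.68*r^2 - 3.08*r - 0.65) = 7.38*r^2 + 1.05*r - 0.48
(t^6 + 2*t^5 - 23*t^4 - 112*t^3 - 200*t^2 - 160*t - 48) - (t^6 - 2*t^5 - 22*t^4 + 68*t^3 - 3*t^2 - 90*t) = 4*t^5 - t^4 - 180*t^3 - 197*t^2 - 70*t - 48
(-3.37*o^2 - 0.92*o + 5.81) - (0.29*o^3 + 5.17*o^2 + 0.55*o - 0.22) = -0.29*o^3 - 8.54*o^2 - 1.47*o + 6.03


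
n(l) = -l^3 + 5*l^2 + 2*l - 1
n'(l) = -3*l^2 + 10*l + 2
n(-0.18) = -1.19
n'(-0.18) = 0.10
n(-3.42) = 90.64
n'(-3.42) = -67.29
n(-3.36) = 86.66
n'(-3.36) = -65.47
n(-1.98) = 22.40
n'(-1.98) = -29.56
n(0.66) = 2.21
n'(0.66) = 7.29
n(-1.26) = 6.42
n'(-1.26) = -15.36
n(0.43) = 0.70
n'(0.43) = 5.75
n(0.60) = 1.78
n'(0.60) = 6.92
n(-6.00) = 383.00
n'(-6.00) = -166.00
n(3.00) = 23.00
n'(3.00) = 5.00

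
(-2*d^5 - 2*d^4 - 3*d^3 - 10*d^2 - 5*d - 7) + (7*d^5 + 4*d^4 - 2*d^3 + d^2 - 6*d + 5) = 5*d^5 + 2*d^4 - 5*d^3 - 9*d^2 - 11*d - 2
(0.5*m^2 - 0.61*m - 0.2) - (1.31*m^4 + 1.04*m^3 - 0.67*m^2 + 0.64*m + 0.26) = -1.31*m^4 - 1.04*m^3 + 1.17*m^2 - 1.25*m - 0.46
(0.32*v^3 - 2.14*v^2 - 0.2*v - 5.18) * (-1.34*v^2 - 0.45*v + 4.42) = -0.4288*v^5 + 2.7236*v^4 + 2.6454*v^3 - 2.4276*v^2 + 1.447*v - 22.8956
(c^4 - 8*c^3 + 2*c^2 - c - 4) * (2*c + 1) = 2*c^5 - 15*c^4 - 4*c^3 - 9*c - 4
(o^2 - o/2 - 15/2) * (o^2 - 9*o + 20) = o^4 - 19*o^3/2 + 17*o^2 + 115*o/2 - 150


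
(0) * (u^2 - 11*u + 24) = 0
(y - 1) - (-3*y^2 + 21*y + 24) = 3*y^2 - 20*y - 25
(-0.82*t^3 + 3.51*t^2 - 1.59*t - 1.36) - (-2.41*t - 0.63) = -0.82*t^3 + 3.51*t^2 + 0.82*t - 0.73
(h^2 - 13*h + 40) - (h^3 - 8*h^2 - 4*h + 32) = -h^3 + 9*h^2 - 9*h + 8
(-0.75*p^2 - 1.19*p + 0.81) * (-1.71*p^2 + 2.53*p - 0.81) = 1.2825*p^4 + 0.1374*p^3 - 3.7883*p^2 + 3.0132*p - 0.6561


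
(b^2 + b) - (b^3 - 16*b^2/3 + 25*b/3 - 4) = -b^3 + 19*b^2/3 - 22*b/3 + 4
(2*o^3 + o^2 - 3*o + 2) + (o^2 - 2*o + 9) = 2*o^3 + 2*o^2 - 5*o + 11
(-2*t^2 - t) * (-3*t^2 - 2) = 6*t^4 + 3*t^3 + 4*t^2 + 2*t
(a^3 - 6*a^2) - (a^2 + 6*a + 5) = a^3 - 7*a^2 - 6*a - 5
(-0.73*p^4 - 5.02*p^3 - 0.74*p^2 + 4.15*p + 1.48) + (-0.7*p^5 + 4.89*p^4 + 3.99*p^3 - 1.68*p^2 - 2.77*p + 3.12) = -0.7*p^5 + 4.16*p^4 - 1.03*p^3 - 2.42*p^2 + 1.38*p + 4.6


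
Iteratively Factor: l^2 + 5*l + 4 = (l + 1)*(l + 4)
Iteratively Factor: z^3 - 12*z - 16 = (z - 4)*(z^2 + 4*z + 4) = (z - 4)*(z + 2)*(z + 2)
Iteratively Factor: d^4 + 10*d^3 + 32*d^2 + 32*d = (d)*(d^3 + 10*d^2 + 32*d + 32) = d*(d + 4)*(d^2 + 6*d + 8) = d*(d + 2)*(d + 4)*(d + 4)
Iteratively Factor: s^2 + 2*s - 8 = (s - 2)*(s + 4)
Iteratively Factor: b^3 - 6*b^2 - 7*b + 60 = (b - 4)*(b^2 - 2*b - 15) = (b - 4)*(b + 3)*(b - 5)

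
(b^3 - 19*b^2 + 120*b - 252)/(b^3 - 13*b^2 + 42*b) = (b - 6)/b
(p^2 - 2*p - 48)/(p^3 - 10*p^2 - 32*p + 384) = 1/(p - 8)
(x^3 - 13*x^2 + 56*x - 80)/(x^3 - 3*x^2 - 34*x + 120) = (x - 4)/(x + 6)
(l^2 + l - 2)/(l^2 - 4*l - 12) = (l - 1)/(l - 6)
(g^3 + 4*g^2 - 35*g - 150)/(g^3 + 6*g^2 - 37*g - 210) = (g + 5)/(g + 7)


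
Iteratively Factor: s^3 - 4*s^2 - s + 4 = (s - 4)*(s^2 - 1) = (s - 4)*(s + 1)*(s - 1)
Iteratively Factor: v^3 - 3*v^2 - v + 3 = (v - 1)*(v^2 - 2*v - 3) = (v - 1)*(v + 1)*(v - 3)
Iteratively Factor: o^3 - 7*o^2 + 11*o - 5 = (o - 1)*(o^2 - 6*o + 5) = (o - 5)*(o - 1)*(o - 1)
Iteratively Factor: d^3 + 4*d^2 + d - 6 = (d - 1)*(d^2 + 5*d + 6) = (d - 1)*(d + 2)*(d + 3)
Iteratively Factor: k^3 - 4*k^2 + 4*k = (k - 2)*(k^2 - 2*k) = k*(k - 2)*(k - 2)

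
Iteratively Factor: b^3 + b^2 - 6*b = (b - 2)*(b^2 + 3*b) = (b - 2)*(b + 3)*(b)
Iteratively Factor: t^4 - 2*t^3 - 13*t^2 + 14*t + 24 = (t + 3)*(t^3 - 5*t^2 + 2*t + 8) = (t - 2)*(t + 3)*(t^2 - 3*t - 4) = (t - 4)*(t - 2)*(t + 3)*(t + 1)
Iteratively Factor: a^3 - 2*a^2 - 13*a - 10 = (a + 2)*(a^2 - 4*a - 5) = (a - 5)*(a + 2)*(a + 1)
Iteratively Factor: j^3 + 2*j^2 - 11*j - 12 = (j - 3)*(j^2 + 5*j + 4) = (j - 3)*(j + 4)*(j + 1)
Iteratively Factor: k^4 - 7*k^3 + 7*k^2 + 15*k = (k)*(k^3 - 7*k^2 + 7*k + 15) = k*(k - 3)*(k^2 - 4*k - 5) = k*(k - 5)*(k - 3)*(k + 1)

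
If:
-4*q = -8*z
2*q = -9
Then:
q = -9/2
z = -9/4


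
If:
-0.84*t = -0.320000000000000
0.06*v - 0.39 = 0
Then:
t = 0.38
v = 6.50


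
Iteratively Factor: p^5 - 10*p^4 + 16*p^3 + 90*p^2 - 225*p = (p - 5)*(p^4 - 5*p^3 - 9*p^2 + 45*p) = (p - 5)^2*(p^3 - 9*p) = (p - 5)^2*(p + 3)*(p^2 - 3*p) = (p - 5)^2*(p - 3)*(p + 3)*(p)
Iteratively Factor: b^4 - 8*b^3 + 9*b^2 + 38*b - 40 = (b + 2)*(b^3 - 10*b^2 + 29*b - 20) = (b - 5)*(b + 2)*(b^2 - 5*b + 4) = (b - 5)*(b - 4)*(b + 2)*(b - 1)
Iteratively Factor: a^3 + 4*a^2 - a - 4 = (a + 1)*(a^2 + 3*a - 4) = (a + 1)*(a + 4)*(a - 1)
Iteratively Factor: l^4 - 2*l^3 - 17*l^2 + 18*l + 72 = (l - 4)*(l^3 + 2*l^2 - 9*l - 18) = (l - 4)*(l + 2)*(l^2 - 9) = (l - 4)*(l - 3)*(l + 2)*(l + 3)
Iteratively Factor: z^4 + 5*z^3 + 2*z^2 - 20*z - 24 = (z + 2)*(z^3 + 3*z^2 - 4*z - 12) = (z - 2)*(z + 2)*(z^2 + 5*z + 6) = (z - 2)*(z + 2)*(z + 3)*(z + 2)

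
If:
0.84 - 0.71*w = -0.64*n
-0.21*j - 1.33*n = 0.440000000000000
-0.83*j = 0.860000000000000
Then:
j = -1.04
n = -0.17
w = 1.03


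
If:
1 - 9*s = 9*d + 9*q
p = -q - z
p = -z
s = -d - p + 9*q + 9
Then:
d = 1/9 - s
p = 80/9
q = 0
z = -80/9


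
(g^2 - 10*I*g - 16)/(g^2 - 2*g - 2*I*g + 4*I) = (g - 8*I)/(g - 2)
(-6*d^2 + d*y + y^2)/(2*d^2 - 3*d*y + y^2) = (3*d + y)/(-d + y)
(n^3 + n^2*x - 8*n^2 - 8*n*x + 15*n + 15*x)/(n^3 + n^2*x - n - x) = (n^2 - 8*n + 15)/(n^2 - 1)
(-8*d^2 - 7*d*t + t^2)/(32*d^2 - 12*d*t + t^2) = (d + t)/(-4*d + t)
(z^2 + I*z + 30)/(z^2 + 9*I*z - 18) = (z - 5*I)/(z + 3*I)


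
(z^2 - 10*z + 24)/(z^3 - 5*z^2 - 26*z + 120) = 1/(z + 5)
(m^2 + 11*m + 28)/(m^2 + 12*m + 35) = (m + 4)/(m + 5)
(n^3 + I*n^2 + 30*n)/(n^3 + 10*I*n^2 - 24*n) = (n - 5*I)/(n + 4*I)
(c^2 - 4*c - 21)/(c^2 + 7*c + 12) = (c - 7)/(c + 4)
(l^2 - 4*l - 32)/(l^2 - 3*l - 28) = (l - 8)/(l - 7)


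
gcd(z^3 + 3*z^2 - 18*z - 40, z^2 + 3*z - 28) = z - 4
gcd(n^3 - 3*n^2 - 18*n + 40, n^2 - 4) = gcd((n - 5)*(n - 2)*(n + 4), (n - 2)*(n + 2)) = n - 2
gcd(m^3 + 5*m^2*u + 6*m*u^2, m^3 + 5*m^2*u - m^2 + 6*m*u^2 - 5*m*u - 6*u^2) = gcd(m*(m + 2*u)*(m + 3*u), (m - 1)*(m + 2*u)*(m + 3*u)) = m^2 + 5*m*u + 6*u^2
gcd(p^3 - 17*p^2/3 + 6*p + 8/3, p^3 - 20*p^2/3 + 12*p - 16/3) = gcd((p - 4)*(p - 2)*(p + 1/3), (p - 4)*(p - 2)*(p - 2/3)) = p^2 - 6*p + 8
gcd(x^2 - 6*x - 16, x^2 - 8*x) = x - 8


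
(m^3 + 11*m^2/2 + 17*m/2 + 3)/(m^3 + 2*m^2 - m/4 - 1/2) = 2*(m + 3)/(2*m - 1)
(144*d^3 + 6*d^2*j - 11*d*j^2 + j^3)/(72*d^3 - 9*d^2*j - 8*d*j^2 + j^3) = (6*d - j)/(3*d - j)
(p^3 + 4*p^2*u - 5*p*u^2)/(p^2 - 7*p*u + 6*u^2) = p*(p + 5*u)/(p - 6*u)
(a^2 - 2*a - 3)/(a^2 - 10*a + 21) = (a + 1)/(a - 7)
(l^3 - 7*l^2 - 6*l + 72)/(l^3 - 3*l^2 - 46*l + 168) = (l + 3)/(l + 7)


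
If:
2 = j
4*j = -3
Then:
No Solution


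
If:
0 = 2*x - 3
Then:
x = 3/2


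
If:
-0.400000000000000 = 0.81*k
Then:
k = -0.49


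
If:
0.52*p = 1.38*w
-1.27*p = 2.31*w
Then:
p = 0.00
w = 0.00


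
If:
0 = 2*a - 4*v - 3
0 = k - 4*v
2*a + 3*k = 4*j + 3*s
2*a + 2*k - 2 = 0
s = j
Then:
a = 4/3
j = 5/21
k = -1/3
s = 5/21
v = -1/12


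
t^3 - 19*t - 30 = (t - 5)*(t + 2)*(t + 3)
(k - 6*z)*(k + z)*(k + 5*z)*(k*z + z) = k^4*z + k^3*z - 31*k^2*z^3 - 30*k*z^4 - 31*k*z^3 - 30*z^4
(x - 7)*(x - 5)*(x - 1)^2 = x^4 - 14*x^3 + 60*x^2 - 82*x + 35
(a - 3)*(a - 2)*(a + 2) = a^3 - 3*a^2 - 4*a + 12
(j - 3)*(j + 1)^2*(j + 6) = j^4 + 5*j^3 - 11*j^2 - 33*j - 18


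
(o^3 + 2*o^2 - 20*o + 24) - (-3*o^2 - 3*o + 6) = o^3 + 5*o^2 - 17*o + 18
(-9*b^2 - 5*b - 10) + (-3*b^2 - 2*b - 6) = -12*b^2 - 7*b - 16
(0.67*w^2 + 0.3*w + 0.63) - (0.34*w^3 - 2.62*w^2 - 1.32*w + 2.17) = -0.34*w^3 + 3.29*w^2 + 1.62*w - 1.54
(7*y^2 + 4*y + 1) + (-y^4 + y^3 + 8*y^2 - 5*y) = -y^4 + y^3 + 15*y^2 - y + 1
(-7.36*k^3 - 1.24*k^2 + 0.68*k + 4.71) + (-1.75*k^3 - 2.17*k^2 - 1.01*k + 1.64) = -9.11*k^3 - 3.41*k^2 - 0.33*k + 6.35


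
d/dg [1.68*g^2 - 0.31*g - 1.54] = 3.36*g - 0.31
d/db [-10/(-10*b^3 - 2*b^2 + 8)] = 5*b*(-15*b - 2)/(5*b^3 + b^2 - 4)^2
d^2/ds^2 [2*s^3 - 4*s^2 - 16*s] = 12*s - 8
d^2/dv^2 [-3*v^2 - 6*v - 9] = -6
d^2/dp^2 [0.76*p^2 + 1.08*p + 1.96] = 1.52000000000000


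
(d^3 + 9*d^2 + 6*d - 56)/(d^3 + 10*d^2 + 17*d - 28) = (d - 2)/(d - 1)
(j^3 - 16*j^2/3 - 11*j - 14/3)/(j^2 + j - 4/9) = 3*(3*j^3 - 16*j^2 - 33*j - 14)/(9*j^2 + 9*j - 4)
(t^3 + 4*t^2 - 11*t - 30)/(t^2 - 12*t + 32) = (t^3 + 4*t^2 - 11*t - 30)/(t^2 - 12*t + 32)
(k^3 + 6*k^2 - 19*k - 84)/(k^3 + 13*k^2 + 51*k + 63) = (k - 4)/(k + 3)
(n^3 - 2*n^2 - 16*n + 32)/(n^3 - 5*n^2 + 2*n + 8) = (n + 4)/(n + 1)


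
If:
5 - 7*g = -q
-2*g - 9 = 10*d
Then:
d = -q/35 - 73/70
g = q/7 + 5/7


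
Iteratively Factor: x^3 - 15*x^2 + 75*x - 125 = (x - 5)*(x^2 - 10*x + 25) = (x - 5)^2*(x - 5)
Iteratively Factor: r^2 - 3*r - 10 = (r - 5)*(r + 2)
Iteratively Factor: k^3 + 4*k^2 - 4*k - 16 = (k + 2)*(k^2 + 2*k - 8) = (k - 2)*(k + 2)*(k + 4)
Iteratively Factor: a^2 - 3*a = (a - 3)*(a)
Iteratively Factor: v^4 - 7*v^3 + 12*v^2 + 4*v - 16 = (v - 2)*(v^3 - 5*v^2 + 2*v + 8) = (v - 4)*(v - 2)*(v^2 - v - 2) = (v - 4)*(v - 2)^2*(v + 1)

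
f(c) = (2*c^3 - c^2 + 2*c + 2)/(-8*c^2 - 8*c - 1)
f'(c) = (16*c + 8)*(2*c^3 - c^2 + 2*c + 2)/(-8*c^2 - 8*c - 1)^2 + (6*c^2 - 2*c + 2)/(-8*c^2 - 8*c - 1) = 2*(-8*c^4 - 16*c^3 + 9*c^2 + 17*c + 7)/(64*c^4 + 128*c^3 + 80*c^2 + 16*c + 1)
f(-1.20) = 1.81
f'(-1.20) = 2.49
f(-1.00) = 3.00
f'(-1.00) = 14.00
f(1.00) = -0.29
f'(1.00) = 0.06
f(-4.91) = 1.74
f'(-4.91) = -0.22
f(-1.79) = 1.32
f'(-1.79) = 0.20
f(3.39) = -0.63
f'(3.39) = -0.21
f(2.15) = -0.39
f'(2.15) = -0.16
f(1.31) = -0.29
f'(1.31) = -0.05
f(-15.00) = 4.17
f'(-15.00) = -0.25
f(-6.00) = 1.98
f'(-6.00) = -0.23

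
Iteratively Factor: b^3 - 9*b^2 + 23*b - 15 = (b - 3)*(b^2 - 6*b + 5) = (b - 5)*(b - 3)*(b - 1)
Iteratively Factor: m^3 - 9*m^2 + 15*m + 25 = (m + 1)*(m^2 - 10*m + 25) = (m - 5)*(m + 1)*(m - 5)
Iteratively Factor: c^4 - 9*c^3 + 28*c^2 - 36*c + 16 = (c - 2)*(c^3 - 7*c^2 + 14*c - 8) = (c - 4)*(c - 2)*(c^2 - 3*c + 2) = (c - 4)*(c - 2)^2*(c - 1)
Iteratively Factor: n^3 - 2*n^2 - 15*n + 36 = (n - 3)*(n^2 + n - 12) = (n - 3)^2*(n + 4)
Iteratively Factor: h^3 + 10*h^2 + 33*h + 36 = (h + 4)*(h^2 + 6*h + 9) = (h + 3)*(h + 4)*(h + 3)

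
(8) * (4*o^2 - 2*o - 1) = 32*o^2 - 16*o - 8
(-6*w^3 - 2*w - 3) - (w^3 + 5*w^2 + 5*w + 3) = -7*w^3 - 5*w^2 - 7*w - 6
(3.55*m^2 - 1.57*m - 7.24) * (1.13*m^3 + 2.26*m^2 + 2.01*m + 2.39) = 4.0115*m^5 + 6.2489*m^4 - 4.5939*m^3 - 11.0336*m^2 - 18.3047*m - 17.3036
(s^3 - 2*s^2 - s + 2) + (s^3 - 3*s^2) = 2*s^3 - 5*s^2 - s + 2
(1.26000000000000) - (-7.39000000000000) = 8.65000000000000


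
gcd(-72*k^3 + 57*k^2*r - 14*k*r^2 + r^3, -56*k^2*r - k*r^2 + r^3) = -8*k + r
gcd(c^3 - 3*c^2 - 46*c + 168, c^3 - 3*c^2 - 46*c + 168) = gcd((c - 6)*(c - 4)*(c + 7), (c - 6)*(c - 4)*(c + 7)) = c^3 - 3*c^2 - 46*c + 168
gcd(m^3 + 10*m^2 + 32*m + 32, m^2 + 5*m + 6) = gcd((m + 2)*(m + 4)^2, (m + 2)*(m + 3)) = m + 2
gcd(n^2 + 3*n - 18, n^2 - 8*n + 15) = n - 3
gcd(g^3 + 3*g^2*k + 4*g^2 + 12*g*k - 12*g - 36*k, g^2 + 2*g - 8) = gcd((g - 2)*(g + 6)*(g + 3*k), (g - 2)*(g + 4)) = g - 2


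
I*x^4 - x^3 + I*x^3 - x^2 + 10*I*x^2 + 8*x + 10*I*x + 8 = (x - 2*I)*(x - I)*(x + 4*I)*(I*x + I)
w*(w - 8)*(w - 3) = w^3 - 11*w^2 + 24*w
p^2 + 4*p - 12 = (p - 2)*(p + 6)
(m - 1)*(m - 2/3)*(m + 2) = m^3 + m^2/3 - 8*m/3 + 4/3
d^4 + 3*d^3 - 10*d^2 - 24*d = d*(d - 3)*(d + 2)*(d + 4)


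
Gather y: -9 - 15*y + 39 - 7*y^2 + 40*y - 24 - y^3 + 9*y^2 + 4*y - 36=-y^3 + 2*y^2 + 29*y - 30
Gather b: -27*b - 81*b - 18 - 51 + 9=-108*b - 60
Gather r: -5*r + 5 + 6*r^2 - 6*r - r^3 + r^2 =-r^3 + 7*r^2 - 11*r + 5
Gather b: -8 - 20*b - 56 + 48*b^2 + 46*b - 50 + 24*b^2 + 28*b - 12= 72*b^2 + 54*b - 126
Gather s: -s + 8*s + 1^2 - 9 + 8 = 7*s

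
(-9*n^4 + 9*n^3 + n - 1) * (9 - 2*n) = 18*n^5 - 99*n^4 + 81*n^3 - 2*n^2 + 11*n - 9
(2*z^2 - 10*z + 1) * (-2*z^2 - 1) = -4*z^4 + 20*z^3 - 4*z^2 + 10*z - 1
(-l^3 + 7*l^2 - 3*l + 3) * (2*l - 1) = -2*l^4 + 15*l^3 - 13*l^2 + 9*l - 3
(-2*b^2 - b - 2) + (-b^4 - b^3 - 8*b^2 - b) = -b^4 - b^3 - 10*b^2 - 2*b - 2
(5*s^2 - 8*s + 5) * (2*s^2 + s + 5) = 10*s^4 - 11*s^3 + 27*s^2 - 35*s + 25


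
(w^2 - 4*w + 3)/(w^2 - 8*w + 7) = (w - 3)/(w - 7)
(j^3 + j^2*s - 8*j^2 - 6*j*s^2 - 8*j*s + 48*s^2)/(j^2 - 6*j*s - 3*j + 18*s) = (j^3 + j^2*s - 8*j^2 - 6*j*s^2 - 8*j*s + 48*s^2)/(j^2 - 6*j*s - 3*j + 18*s)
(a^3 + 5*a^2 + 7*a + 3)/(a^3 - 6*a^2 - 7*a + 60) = (a^2 + 2*a + 1)/(a^2 - 9*a + 20)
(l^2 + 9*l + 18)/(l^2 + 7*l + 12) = (l + 6)/(l + 4)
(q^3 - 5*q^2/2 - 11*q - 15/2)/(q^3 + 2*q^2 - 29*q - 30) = (q + 3/2)/(q + 6)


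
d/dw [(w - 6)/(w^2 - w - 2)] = (w^2 - w - (w - 6)*(2*w - 1) - 2)/(-w^2 + w + 2)^2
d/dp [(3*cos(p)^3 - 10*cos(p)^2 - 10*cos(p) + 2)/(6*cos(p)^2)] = (-3 - 10/cos(p)^2 + 4/cos(p)^3)*sin(p)/6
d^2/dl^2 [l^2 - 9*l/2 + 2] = 2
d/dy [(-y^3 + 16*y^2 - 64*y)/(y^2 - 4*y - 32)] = (-y^2 - 8*y + 32)/(y^2 + 8*y + 16)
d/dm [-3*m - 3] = -3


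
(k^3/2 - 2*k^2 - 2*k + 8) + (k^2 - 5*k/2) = k^3/2 - k^2 - 9*k/2 + 8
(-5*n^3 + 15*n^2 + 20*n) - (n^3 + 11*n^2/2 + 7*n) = -6*n^3 + 19*n^2/2 + 13*n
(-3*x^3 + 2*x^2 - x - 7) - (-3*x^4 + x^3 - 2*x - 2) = 3*x^4 - 4*x^3 + 2*x^2 + x - 5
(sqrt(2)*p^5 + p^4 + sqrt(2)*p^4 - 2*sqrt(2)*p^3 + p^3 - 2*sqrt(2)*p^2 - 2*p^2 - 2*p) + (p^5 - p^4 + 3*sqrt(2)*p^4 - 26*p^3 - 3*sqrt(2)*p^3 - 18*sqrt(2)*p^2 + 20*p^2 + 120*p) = p^5 + sqrt(2)*p^5 + 4*sqrt(2)*p^4 - 25*p^3 - 5*sqrt(2)*p^3 - 20*sqrt(2)*p^2 + 18*p^2 + 118*p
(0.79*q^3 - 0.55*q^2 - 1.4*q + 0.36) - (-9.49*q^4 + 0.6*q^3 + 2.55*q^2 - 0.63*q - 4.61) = 9.49*q^4 + 0.19*q^3 - 3.1*q^2 - 0.77*q + 4.97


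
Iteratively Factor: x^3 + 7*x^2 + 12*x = (x + 4)*(x^2 + 3*x) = (x + 3)*(x + 4)*(x)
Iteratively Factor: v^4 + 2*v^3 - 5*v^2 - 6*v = (v + 1)*(v^3 + v^2 - 6*v) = v*(v + 1)*(v^2 + v - 6) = v*(v - 2)*(v + 1)*(v + 3)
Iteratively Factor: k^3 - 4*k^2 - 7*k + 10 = (k - 1)*(k^2 - 3*k - 10) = (k - 1)*(k + 2)*(k - 5)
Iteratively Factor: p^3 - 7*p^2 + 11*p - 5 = (p - 5)*(p^2 - 2*p + 1) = (p - 5)*(p - 1)*(p - 1)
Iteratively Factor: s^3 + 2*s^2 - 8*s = (s - 2)*(s^2 + 4*s) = s*(s - 2)*(s + 4)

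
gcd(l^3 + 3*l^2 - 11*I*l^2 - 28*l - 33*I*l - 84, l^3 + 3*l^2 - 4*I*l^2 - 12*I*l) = l^2 + l*(3 - 4*I) - 12*I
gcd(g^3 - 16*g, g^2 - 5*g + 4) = g - 4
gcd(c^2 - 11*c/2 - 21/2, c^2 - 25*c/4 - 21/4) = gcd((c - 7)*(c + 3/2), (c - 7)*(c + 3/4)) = c - 7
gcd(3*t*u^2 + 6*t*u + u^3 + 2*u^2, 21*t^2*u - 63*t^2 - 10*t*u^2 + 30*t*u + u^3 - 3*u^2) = 1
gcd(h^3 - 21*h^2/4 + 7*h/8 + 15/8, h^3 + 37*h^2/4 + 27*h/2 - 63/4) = h - 3/4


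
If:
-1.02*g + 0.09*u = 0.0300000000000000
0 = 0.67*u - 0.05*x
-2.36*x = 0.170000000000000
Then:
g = -0.03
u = -0.01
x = -0.07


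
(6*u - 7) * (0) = 0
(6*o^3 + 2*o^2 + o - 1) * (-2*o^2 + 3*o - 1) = -12*o^5 + 14*o^4 - 2*o^3 + 3*o^2 - 4*o + 1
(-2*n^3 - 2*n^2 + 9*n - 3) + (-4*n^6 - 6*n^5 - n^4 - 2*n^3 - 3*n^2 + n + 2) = -4*n^6 - 6*n^5 - n^4 - 4*n^3 - 5*n^2 + 10*n - 1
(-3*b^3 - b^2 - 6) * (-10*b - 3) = 30*b^4 + 19*b^3 + 3*b^2 + 60*b + 18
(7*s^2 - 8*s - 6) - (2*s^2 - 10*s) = 5*s^2 + 2*s - 6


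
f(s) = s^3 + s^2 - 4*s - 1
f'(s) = 3*s^2 + 2*s - 4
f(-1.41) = 3.82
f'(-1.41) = -0.86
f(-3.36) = -14.20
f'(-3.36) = 23.15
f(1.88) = 1.66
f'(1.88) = 10.36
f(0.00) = -1.00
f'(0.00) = -4.00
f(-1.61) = 3.86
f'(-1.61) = 0.56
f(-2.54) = -0.78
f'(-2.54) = 10.27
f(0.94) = -3.05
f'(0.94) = 0.53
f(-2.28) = 1.47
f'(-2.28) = 7.04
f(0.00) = -1.00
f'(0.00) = -4.00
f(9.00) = 773.00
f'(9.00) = 257.00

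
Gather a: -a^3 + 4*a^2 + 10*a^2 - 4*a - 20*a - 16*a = -a^3 + 14*a^2 - 40*a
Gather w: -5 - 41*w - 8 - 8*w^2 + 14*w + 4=-8*w^2 - 27*w - 9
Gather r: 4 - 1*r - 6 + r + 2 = 0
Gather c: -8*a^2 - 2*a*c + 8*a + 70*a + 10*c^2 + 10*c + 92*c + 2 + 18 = -8*a^2 + 78*a + 10*c^2 + c*(102 - 2*a) + 20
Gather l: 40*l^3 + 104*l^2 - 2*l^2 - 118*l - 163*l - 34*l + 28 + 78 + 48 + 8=40*l^3 + 102*l^2 - 315*l + 162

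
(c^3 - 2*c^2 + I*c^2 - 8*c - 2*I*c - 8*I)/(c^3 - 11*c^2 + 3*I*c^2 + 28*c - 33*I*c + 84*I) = (c^2 + c*(2 + I) + 2*I)/(c^2 + c*(-7 + 3*I) - 21*I)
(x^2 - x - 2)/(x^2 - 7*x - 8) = (x - 2)/(x - 8)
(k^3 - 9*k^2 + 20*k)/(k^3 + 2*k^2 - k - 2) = k*(k^2 - 9*k + 20)/(k^3 + 2*k^2 - k - 2)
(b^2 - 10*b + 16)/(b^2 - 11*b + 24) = (b - 2)/(b - 3)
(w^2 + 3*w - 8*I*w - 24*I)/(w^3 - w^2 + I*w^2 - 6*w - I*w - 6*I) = (w^2 + w*(3 - 8*I) - 24*I)/(w^3 + w^2*(-1 + I) - w*(6 + I) - 6*I)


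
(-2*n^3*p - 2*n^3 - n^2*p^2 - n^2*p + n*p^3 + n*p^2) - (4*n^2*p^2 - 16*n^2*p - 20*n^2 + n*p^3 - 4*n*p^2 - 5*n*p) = -2*n^3*p - 2*n^3 - 5*n^2*p^2 + 15*n^2*p + 20*n^2 + 5*n*p^2 + 5*n*p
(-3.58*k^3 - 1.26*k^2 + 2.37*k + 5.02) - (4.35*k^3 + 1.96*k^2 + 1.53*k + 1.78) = -7.93*k^3 - 3.22*k^2 + 0.84*k + 3.24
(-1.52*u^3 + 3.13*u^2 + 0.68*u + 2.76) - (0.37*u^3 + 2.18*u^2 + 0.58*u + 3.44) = -1.89*u^3 + 0.95*u^2 + 0.1*u - 0.68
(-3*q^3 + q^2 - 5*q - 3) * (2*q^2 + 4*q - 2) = -6*q^5 - 10*q^4 - 28*q^2 - 2*q + 6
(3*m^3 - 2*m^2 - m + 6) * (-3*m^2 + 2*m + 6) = -9*m^5 + 12*m^4 + 17*m^3 - 32*m^2 + 6*m + 36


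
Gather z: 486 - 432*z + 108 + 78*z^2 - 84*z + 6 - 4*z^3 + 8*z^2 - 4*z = -4*z^3 + 86*z^2 - 520*z + 600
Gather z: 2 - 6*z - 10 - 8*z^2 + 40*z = -8*z^2 + 34*z - 8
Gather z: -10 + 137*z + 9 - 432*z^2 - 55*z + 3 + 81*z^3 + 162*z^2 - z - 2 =81*z^3 - 270*z^2 + 81*z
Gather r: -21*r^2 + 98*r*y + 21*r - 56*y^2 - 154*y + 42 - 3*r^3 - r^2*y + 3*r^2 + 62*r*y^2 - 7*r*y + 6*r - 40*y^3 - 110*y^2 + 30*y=-3*r^3 + r^2*(-y - 18) + r*(62*y^2 + 91*y + 27) - 40*y^3 - 166*y^2 - 124*y + 42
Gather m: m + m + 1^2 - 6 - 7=2*m - 12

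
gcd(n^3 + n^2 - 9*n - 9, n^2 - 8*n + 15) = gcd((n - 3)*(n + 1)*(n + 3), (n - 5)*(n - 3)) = n - 3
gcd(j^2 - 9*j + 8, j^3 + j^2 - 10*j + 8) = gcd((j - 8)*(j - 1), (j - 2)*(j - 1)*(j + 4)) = j - 1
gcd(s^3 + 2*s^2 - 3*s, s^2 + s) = s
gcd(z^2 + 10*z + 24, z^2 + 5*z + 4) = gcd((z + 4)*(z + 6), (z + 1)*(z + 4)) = z + 4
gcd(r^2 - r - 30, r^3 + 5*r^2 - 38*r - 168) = r - 6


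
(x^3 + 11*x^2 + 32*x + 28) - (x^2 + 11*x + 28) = x^3 + 10*x^2 + 21*x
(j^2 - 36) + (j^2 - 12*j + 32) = 2*j^2 - 12*j - 4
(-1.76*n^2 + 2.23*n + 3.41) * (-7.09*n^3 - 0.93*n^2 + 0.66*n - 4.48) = 12.4784*n^5 - 14.1739*n^4 - 27.4124*n^3 + 6.1853*n^2 - 7.7398*n - 15.2768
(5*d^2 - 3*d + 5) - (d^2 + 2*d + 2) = 4*d^2 - 5*d + 3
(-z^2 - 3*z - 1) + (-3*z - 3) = -z^2 - 6*z - 4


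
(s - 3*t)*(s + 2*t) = s^2 - s*t - 6*t^2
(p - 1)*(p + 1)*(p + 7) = p^3 + 7*p^2 - p - 7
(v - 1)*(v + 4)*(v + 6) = v^3 + 9*v^2 + 14*v - 24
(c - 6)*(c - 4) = c^2 - 10*c + 24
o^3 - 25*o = o*(o - 5)*(o + 5)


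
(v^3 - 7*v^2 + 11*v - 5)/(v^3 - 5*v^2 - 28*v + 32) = (v^2 - 6*v + 5)/(v^2 - 4*v - 32)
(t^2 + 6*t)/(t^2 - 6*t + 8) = t*(t + 6)/(t^2 - 6*t + 8)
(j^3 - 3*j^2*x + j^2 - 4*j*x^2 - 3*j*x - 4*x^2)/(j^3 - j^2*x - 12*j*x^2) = (j^2 + j*x + j + x)/(j*(j + 3*x))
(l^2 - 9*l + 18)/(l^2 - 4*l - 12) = (l - 3)/(l + 2)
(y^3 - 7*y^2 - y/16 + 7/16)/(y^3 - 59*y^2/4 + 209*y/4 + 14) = (y - 1/4)/(y - 8)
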